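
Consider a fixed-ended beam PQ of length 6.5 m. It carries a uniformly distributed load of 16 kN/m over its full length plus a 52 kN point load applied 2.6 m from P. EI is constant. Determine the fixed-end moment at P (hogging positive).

M_P = 105 kN·m

Take the two fixed-end moments M_P, M_Q as redundants; the released structure is the simple span PQ.
Simple-span end rotations at P and Q under the given loads:
  at P: UDL 16: wL³/(24EI) = 183.1/EI
  at Q: UDL 16: wL³/(24EI) = 183.1/EI
  at P: point load 52 at a = 2.6: Pab(L + b)/(6LEI) = 140.6/EI
  at Q: point load 52 at a = 2.6: Pab(L + a)/(6LEI) = 123/EI
  θ_P0 = 323.7/EI,  θ_Q0 = 306.1/EI
Flexibility coefficients: a unit moment at one end gives L/(3EI) there and L/(6EI) at the far end, so f₁₁ = f₂₂ = 2.167/EI and f₁₂ = f₂₁ = 1.083/EI.
Compatibility — zero rotation at each built-in end:
  2.167 M_P + 1.083 M_Q = 323.7
  1.083 M_P + 2.167 M_Q = 306.1
Solving the pair gives M_P = 105 kN·m and M_Q = 88.78 kN·m (hogging).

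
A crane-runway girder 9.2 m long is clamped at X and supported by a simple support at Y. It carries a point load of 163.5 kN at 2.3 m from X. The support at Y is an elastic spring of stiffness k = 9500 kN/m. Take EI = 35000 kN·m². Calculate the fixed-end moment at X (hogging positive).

M_X = 248.6 kN·m

Take the reaction at Y as the redundant and release it; the primary structure is a cantilever fixed at X.
Primary-structure tip deflection at Y by superposition:
  point load 163.5 at a = 2.3: Pa²(3L − a)/(6EI) = 3647/EI
Flexibility coefficient — unit upward force at Y: δ_{YY} = L³/(3EI) = 259.6/EI.
With EI = 35000 kN·m²: δ_0 = 0.1042 m and δ_{YY} = 0.007416 m/kN.
Compatibility — the spring shortens by R_Y/k under the reaction it provides: δ_0 − R_Y·δ_{YY} = R_Y/k. With 1/k = 0.000105 m/kN, R_Y = δ_0 / (δ_{YY} + 1/k) = 0.1042 / (0.007416 + 0.000105) = 13.85 kN.
Moment equilibrium about X: M_X = Σ(load moments about X) − R_Y·L = 376.1 − 13.85×9.2 = 248.6 kN·m.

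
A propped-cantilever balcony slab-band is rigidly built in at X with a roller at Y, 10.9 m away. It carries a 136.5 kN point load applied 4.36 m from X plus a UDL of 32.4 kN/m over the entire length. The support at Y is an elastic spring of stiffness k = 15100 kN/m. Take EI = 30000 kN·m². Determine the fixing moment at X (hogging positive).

M_X = 774.9 kN·m

Choose R_Y as the redundant. The primary structure is the cantilever fixed at X.
Primary-structure tip deflection at Y by superposition:
  point load 136.5 at a = 4.36: Pa²(3L − a)/(6EI) = 12256/EI
  UDL 32.4: wL⁴/(8EI) = 57169/EI
  δ_0 = 69425/EI
Flexibility coefficient — unit upward force at Y: δ_{YY} = L³/(3EI) = 431.7/EI.
With EI = 30000 kN·m²: δ_0 = 2.3142 m and δ_{YY} = 0.014389 m/kN.
Compatibility — the spring shortens by R_Y/k under the reaction it provides: δ_0 − R_Y·δ_{YY} = R_Y/k. With 1/k = 0.000066 m/kN, R_Y = δ_0 / (δ_{YY} + 1/k) = 2.3142 / (0.014389 + 0.000066) = 160.1 kN.
Moment equilibrium about X: M_X = Σ(load moments about X) − R_Y·L = 2520 − 160.1×10.9 = 774.9 kN·m.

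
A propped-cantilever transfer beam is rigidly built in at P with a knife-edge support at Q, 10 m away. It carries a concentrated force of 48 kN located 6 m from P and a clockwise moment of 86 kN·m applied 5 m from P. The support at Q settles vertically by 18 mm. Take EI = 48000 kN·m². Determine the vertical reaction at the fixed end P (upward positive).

R_P = 20.18 kN

Remove the prop at Q; the released (primary) structure is a cantilever built in at P.
Downward deflection at the released point Q due to the loads:
  point load 48 at a = 6: Pa²(3L − a)/(6EI) = 6912/EI
  clockwise couple 86 at a = 5: M₀a(2L − a)/(2EI) = 3225/EI
  δ_0 = 10137/EI
Tip deflection under a unit load at Q: L³/(3EI) = 333.3/EI.
With EI = 48000 kN·m²: δ_0 = 0.21119 m and δ_{QQ} = 0.006944 m/kN.
Compatibility — the beam at Q must follow the support down by 0.018 m: δ_0 − R_Q·δ_{QQ} = 0.018, so R_Q = (0.21119 − 0.018)/0.006944 = 27.82 kN.
Vertical equilibrium: R_P = ΣP − R_Q = 48 − 27.82 = 20.18 kN.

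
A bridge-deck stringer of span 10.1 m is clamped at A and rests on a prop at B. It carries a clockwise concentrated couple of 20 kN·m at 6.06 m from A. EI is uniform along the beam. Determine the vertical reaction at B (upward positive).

R_B = 2.495 kN

Choose R_B as the redundant. The primary structure is the cantilever fixed at A.
Downward deflection at the released point B due to the loads:
  clockwise couple 20 at a = 6.06: M₀a(2L − a)/(2EI) = 856.9/EI
Tip deflection under a unit load at B: L³/(3EI) = 343.4/EI.
The prop prevents deflection at B: R_B = δ_0/δ_{BB} = 856.9/343.4 = 2.495 kN.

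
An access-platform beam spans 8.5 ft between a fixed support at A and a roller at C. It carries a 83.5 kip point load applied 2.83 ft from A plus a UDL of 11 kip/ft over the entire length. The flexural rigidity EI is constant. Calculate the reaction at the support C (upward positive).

Take the reaction at C as the redundant and release it; the primary structure is a cantilever fixed at A.
Primary-structure tip deflection at C by superposition:
  point load 83.5 at a = 2.83: Pa²(3L − a)/(6EI) = 2527/EI
  UDL 11: wL⁴/(8EI) = 7178/EI
  δ_0 = 9704/EI
Flexibility coefficient — unit upward force at C: δ_{CC} = L³/(3EI) = 204.7/EI.
Compatibility at C: δ_0 − R_C·δ_{CC} = 0, so R_C = 9704/204.7 = 47.41 kip.

R_C = 47.41 kip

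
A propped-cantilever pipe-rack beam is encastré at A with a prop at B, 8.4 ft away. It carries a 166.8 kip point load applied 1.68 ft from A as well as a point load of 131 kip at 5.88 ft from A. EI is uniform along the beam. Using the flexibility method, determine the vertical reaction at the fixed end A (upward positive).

R_A = 214.6 kip

Take the reaction at B as the redundant and release it; the primary structure is a cantilever fixed at A.
Downward deflection at the released point B due to the loads:
  point load 166.8 at a = 1.68: Pa²(3L − a)/(6EI) = 1845/EI
  point load 131 at a = 5.88: Pa²(3L − a)/(6EI) = 14584/EI
  δ_0 = 16430/EI
Flexibility coefficient — unit upward force at B: δ_{BB} = L³/(3EI) = 197.6/EI.
Compatibility at B: δ_0 − R_B·δ_{BB} = 0, so R_B = 16430/197.6 = 83.16 kip.
Vertical equilibrium: R_A = ΣP − R_B = 297.8 − 83.16 = 214.6 kip.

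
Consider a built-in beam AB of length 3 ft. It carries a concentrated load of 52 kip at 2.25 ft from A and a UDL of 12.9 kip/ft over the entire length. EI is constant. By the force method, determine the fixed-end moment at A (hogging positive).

M_A = 16.99 kip·ft

Take the two fixed-end moments M_A, M_B as redundants; the released structure is the simple span AB.
Simple-span end rotations at A and B under the given loads:
  at A: point load 52 at a = 2.25: Pab(L + b)/(6LEI) = 18.28/EI
  at B: point load 52 at a = 2.25: Pab(L + a)/(6LEI) = 25.59/EI
  at A: UDL 12.9: wL³/(24EI) = 14.51/EI
  at B: UDL 12.9: wL³/(24EI) = 14.51/EI
  θ_A0 = 32.79/EI,  θ_B0 = 40.11/EI
Flexibility coefficients: a unit moment at one end gives L/(3EI) there and L/(6EI) at the far end, so f₁₁ = f₂₂ = 1/EI and f₁₂ = f₂₁ = 0.5/EI.
Compatibility — zero rotation at each built-in end:
  1 M_A + 0.5 M_B = 32.79
  0.5 M_A + 1 M_B = 40.11
Solving the pair gives M_A = 16.99 kip·ft and M_B = 31.61 kip·ft (hogging).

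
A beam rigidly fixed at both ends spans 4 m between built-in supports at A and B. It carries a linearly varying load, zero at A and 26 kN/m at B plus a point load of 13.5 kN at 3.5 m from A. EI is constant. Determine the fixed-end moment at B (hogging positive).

Release both end moments; the primary structure is a simply-supported span AB with redundants M_A and M_B.
End rotations of the released simple span under the applied load (×1/EI):
  at A: triangular load, peak 26: 7w₀L³/(360EI) = 32.36/EI
  at B: triangular load, peak 26: w₀L³/(45EI) = 36.98/EI
  at A: point load 13.5 at a = 3.5: Pab(L + b)/(6LEI) = 4.43/EI
  at B: point load 13.5 at a = 3.5: Pab(L + a)/(6LEI) = 7.383/EI
  θ_A0 = 36.79/EI,  θ_B0 = 44.36/EI
Flexibility coefficients: a unit moment at one end gives L/(3EI) there and L/(6EI) at the far end, so f₁₁ = f₂₂ = 1.333/EI and f₁₂ = f₂₁ = 0.6667/EI.
Compatibility — zero rotation at each built-in end:
  1.333 M_A + 0.6667 M_B = 36.79
  0.6667 M_A + 1.333 M_B = 44.36
Solving the pair gives M_A = 14.6 kN·m and M_B = 25.97 kN·m (hogging).

M_B = 25.97 kN·m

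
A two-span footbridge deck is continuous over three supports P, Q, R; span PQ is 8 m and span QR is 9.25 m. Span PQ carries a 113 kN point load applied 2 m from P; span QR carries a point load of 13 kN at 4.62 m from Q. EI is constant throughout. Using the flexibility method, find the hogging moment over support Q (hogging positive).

Take M_Q as the redundant. Released structure: two simple spans PQ and QR with a hinge at Q.
Discontinuity in slope at Q on the released structure — sum the simple-span end rotations:
  span PQ: point load 113 at a = 2: Pab(L + a)/(6LEI) = 282.5/EI
  span QR: point load 13 at a = 4.62: Pab(L + b)/(6LEI) = 69.54/EI
  relative rotation θ_0 = (282.5 + 69.54)/EI = 352/EI
A unit hogging moment at Q produces rotation L₁/(3EI) + L₂/(3EI) = 5.75/EI.
Slope continuity at Q: θ_0 = M_Q·5.75/EI, so M_Q = 352/5.75 = 61.23 kN·m (hogging).

M_Q = 61.23 kN·m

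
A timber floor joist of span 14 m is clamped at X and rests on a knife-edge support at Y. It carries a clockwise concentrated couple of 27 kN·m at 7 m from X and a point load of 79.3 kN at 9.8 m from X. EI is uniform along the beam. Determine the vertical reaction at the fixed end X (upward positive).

Take the reaction at Y as the redundant and release it; the primary structure is a cantilever fixed at X.
Primary-structure tip deflection at Y by superposition:
  clockwise couple 27 at a = 7: M₀a(2L − a)/(2EI) = 1984/EI
  point load 79.3 at a = 9.8: Pa²(3L − a)/(6EI) = 40872/EI
  δ_0 = 42857/EI
Flexibility coefficient — unit upward force at Y: δ_{YY} = L³/(3EI) = 914.7/EI.
The prop prevents deflection at Y: R_Y = δ_0/δ_{YY} = 42857/914.7 = 46.86 kN.
Vertical equilibrium: R_X = ΣP − R_Y = 79.3 − 46.86 = 32.44 kN.

R_X = 32.44 kN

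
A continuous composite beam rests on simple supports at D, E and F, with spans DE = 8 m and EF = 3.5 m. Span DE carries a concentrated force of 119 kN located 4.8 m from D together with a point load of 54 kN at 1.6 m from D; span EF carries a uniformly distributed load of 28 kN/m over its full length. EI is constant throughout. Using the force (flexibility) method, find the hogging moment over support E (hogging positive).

M_E = 169.1 kN·m

Release continuity at E by inserting a hinge; the redundant is the internal moment M_E. The primary structure is two simply-supported spans DE and EF.
Discontinuity in slope at E on the released structure — sum the simple-span end rotations:
  span DE: point load 119 at a = 4.8: Pab(L + a)/(6LEI) = 487.4/EI
  span DE: point load 54 at a = 1.6: Pab(L + a)/(6LEI) = 110.6/EI
  span EF: UDL 28: wL³/(24EI) = 50.02/EI
  relative rotation θ_0 = (598 + 50.02)/EI = 648/EI
A unit hogging moment at E produces rotation L₁/(3EI) + L₂/(3EI) = 3.833/EI.
Compatibility: M_E·(L₁+L₂)/(3EI) = θ_0, giving M_E = 169.1 kN·m (hogging).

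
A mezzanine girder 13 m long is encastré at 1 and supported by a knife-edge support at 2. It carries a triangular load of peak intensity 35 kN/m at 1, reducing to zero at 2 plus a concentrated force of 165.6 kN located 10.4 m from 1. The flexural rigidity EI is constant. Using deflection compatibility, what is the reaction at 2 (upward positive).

Release the roller at 2. Primary structure: cantilever fixed at 1.
Downward deflection at the released point 2 due to the loads:
  triangular load, peak 35 at the fixed end: w₀L⁴/(30EI) = 33321/EI
  point load 165.6 at a = 10.4: Pa²(3L − a)/(6EI) = 85377/EI
  δ_0 = 118698/EI
Flexibility coefficient — unit upward force at 2: δ_{22} = L³/(3EI) = 732.3/EI.
Compatibility at 2: δ_0 − R_2·δ_{22} = 0, so R_2 = 118698/732.3 = 162.1 kN.

R_2 = 162.1 kN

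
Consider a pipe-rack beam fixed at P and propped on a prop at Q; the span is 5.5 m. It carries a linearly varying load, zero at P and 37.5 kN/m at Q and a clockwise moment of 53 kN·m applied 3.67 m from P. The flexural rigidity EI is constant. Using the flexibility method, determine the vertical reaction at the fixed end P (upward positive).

Choose R_Q as the redundant. The primary structure is the cantilever fixed at P.
Deflection at Q on the released cantilever, summing each load's contribution:
  triangular load, peak 37.5 at the free end: 11w₀L⁴/(120EI) = 3146/EI
  clockwise couple 53 at a = 3.67: M₀a(2L − a)/(2EI) = 712.9/EI
  δ_0 = 3858/EI
Tip deflection under a unit load at Q: L³/(3EI) = 55.46/EI.
Compatibility at Q: δ_0 − R_Q·δ_{QQ} = 0, so R_Q = 3858/55.46 = 69.57 kN.
Vertical equilibrium: R_P = ΣP − R_Q = 103.1 − 69.57 = 33.55 kN.

R_P = 33.55 kN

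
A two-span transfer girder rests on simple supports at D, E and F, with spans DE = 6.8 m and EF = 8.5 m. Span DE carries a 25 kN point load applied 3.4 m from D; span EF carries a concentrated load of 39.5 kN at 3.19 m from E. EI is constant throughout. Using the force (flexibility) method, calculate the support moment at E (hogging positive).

M_E = 49.69 kN·m

Release continuity at E by inserting a hinge; the redundant is the internal moment M_E. The primary structure is two simply-supported spans DE and EF.
Discontinuity in slope at E on the released structure — sum the simple-span end rotations:
  span DE: point load 25 at a = 3.4: Pab(L + a)/(6LEI) = 72.25/EI
  span EF: point load 39.5 at a = 3.19: Pab(L + b)/(6LEI) = 181.2/EI
  relative rotation θ_0 = (72.25 + 181.2)/EI = 253.4/EI
A unit hogging moment at E produces rotation L₁/(3EI) + L₂/(3EI) = 5.1/EI.
Slope continuity at E: θ_0 = M_E·5.1/EI, so M_E = 253.4/5.1 = 49.69 kN·m (hogging).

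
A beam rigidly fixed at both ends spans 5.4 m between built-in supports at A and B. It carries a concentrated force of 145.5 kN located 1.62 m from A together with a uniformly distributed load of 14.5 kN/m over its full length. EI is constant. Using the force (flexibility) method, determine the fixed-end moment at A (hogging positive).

M_A = 150.7 kN·m

Release both end moments; the primary structure is a simply-supported span AB with redundants M_A and M_B.
Simple-span end rotations at A and B under the given loads:
  at A: point load 145.5 at a = 1.62: Pab(L + b)/(6LEI) = 252.4/EI
  at B: point load 145.5 at a = 1.62: Pab(L + a)/(6LEI) = 193/EI
  at A: UDL 14.5: wL³/(24EI) = 95.13/EI
  at B: UDL 14.5: wL³/(24EI) = 95.13/EI
  θ_A0 = 347.6/EI,  θ_B0 = 288.2/EI
Flexibility coefficients: a unit moment at one end gives L/(3EI) there and L/(6EI) at the far end, so f₁₁ = f₂₂ = 1.8/EI and f₁₂ = f₂₁ = 0.9/EI.
Compatibility — zero rotation at each built-in end:
  1.8 M_A + 0.9 M_B = 347.6
  0.9 M_A + 1.8 M_B = 288.2
Solving the pair gives M_A = 150.7 kN·m and M_B = 84.73 kN·m (hogging).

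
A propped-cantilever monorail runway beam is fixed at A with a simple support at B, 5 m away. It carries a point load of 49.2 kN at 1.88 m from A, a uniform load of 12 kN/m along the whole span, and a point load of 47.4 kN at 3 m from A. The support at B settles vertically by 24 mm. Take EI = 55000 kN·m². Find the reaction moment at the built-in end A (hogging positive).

Remove the prop at B; the released (primary) structure is a cantilever built in at A.
Primary-structure tip deflection at B by superposition:
  point load 49.2 at a = 1.88: Pa²(3L − a)/(6EI) = 380.2/EI
  UDL 12: wL⁴/(8EI) = 937.5/EI
  point load 47.4 at a = 3: Pa²(3L − a)/(6EI) = 853.2/EI
  δ_0 = 2171/EI
Tip deflection under a unit load at B: L³/(3EI) = 41.67/EI.
With EI = 55000 kN·m²: δ_0 = 0.039472 m and δ_{BB} = 0.000758 m/kN.
Compatibility — the beam at B must follow the support down by 0.024 m: δ_0 − R_B·δ_{BB} = 0.024, so R_B = (0.039472 − 0.024)/0.000758 = 20.42 kN.
Moment equilibrium about A: M_A = Σ(load moments about A) − R_B·L = 384.7 − 20.42×5 = 282.6 kN·m.

M_A = 282.6 kN·m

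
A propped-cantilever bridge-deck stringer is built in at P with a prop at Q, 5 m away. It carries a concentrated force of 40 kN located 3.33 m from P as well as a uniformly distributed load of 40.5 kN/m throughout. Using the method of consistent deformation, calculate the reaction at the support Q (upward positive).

Choose R_Q as the redundant. The primary structure is the cantilever fixed at P.
Deflection at Q on the released cantilever, summing each load's contribution:
  point load 40 at a = 3.33: Pa²(3L − a)/(6EI) = 862.7/EI
  UDL 40.5: wL⁴/(8EI) = 3164/EI
  δ_0 = 4027/EI
Flexibility coefficient — unit upward force at Q: δ_{QQ} = L³/(3EI) = 41.67/EI.
Compatibility at Q: δ_0 − R_Q·δ_{QQ} = 0, so R_Q = 4027/41.67 = 96.64 kN.

R_Q = 96.64 kN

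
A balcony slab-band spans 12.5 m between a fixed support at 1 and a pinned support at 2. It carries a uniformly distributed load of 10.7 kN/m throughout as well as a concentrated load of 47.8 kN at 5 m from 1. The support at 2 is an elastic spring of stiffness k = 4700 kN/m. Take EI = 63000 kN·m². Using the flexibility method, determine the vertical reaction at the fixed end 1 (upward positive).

R_1 = 122.7 kN

Remove the prop at 2; the released (primary) structure is a cantilever built in at 1.
Deflection at 2 on the released cantilever, summing each load's contribution:
  UDL 10.7: wL⁴/(8EI) = 32654/EI
  point load 47.8 at a = 5: Pa²(3L − a)/(6EI) = 6473/EI
  δ_0 = 39127/EI
Flexibility coefficient — unit upward force at 2: δ_{22} = L³/(3EI) = 651/EI.
With EI = 63000 kN·m²: δ_0 = 0.62106 m and δ_{22} = 0.010334 m/kN.
Compatibility — the spring shortens by R_2/k under the reaction it provides: δ_0 − R_2·δ_{22} = R_2/k. With 1/k = 0.000213 m/kN, R_2 = δ_0 / (δ_{22} + 1/k) = 0.62106 / (0.010334 + 0.000213) = 58.89 kN.
Vertical equilibrium: R_1 = ΣP − R_2 = 181.6 − 58.89 = 122.7 kN.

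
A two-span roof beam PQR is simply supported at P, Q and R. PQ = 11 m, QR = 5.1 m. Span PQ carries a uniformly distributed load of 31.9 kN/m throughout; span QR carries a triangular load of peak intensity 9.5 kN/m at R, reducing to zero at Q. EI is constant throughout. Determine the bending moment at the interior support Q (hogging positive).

M_Q = 334.2 kN·m

Take M_Q as the redundant. Released structure: two simple spans PQ and QR with a hinge at Q.
Rotations at Q on the released spans (each span's end-slope, ×1/EI):
  span PQ: UDL 31.9: wL³/(24EI) = 1769/EI
  span QR: triangular load, peak 9.5: 7w₀L³/(360EI) = 24.5/EI
  relative rotation θ_0 = (1769 + 24.5)/EI = 1794/EI
A unit hogging moment at Q produces rotation L₁/(3EI) + L₂/(3EI) = 5.367/EI.
Slope continuity at Q: θ_0 = M_Q·5.367/EI, so M_Q = 1794/5.367 = 334.2 kN·m (hogging).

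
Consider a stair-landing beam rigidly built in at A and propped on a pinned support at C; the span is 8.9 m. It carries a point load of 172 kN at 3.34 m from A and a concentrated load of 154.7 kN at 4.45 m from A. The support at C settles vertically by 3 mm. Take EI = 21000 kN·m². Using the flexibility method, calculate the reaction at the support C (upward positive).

Take the reaction at C as the redundant and release it; the primary structure is a cantilever fixed at A.
Deflection at C on the released cantilever, summing each load's contribution:
  point load 172 at a = 3.34: Pa²(3L − a)/(6EI) = 7470/EI
  point load 154.7 at a = 4.45: Pa²(3L − a)/(6EI) = 11360/EI
  δ_0 = 18831/EI
Tip deflection under a unit load at C: L³/(3EI) = 235/EI.
With EI = 21000 kN·m²: δ_0 = 0.8967 m and δ_{CC} = 0.01119 m/kN.
Compatibility — the beam at C must follow the support down by 0.003 m: δ_0 − R_C·δ_{CC} = 0.003, so R_C = (0.8967 − 0.003)/0.01119 = 79.87 kN.

R_C = 79.87 kN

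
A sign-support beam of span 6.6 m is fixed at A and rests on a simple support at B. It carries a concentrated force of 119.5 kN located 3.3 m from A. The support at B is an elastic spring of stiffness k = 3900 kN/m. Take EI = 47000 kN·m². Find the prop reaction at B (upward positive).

R_B = 33.17 kN

Remove the prop at B; the released (primary) structure is a cantilever built in at A.
Downward deflection at the released point B due to the loads:
  point load 119.5 at a = 3.3: Pa²(3L − a)/(6EI) = 3579/EI
Flexibility coefficient — unit upward force at B: δ_{BB} = L³/(3EI) = 95.83/EI.
With EI = 47000 kN·m²: δ_0 = 0.076143 m and δ_{BB} = 0.002039 m/kN.
Compatibility — the spring shortens by R_B/k under the reaction it provides: δ_0 − R_B·δ_{BB} = R_B/k. With 1/k = 0.000256 m/kN, R_B = δ_0 / (δ_{BB} + 1/k) = 0.076143 / (0.002039 + 0.000256) = 33.17 kN.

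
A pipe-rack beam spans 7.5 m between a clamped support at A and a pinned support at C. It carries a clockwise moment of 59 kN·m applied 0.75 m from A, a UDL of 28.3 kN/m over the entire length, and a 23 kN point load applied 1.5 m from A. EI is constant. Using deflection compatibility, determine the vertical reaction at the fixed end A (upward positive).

Choose R_C as the redundant. The primary structure is the cantilever fixed at A.
Free-end deflection of the primary structure under the applied loading (downward +):
  clockwise couple 59 at a = 0.75: M₀a(2L − a)/(2EI) = 315.3/EI
  UDL 28.3: wL⁴/(8EI) = 11193/EI
  point load 23 at a = 1.5: Pa²(3L − a)/(6EI) = 181.1/EI
  δ_0 = 11689/EI
Tip deflection under a unit load at C: L³/(3EI) = 140.6/EI.
The prop prevents deflection at C: R_C = δ_0/δ_{CC} = 11689/140.6 = 83.12 kN.
Vertical equilibrium: R_A = ΣP − R_C = 235.2 − 83.12 = 152.1 kN.

R_A = 152.1 kN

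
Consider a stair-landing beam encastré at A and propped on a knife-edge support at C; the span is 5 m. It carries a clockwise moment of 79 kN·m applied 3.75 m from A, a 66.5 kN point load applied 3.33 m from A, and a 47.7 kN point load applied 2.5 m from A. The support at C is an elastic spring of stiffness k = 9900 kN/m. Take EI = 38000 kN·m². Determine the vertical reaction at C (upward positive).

R_C = 65.51 kN

Choose R_C as the redundant. The primary structure is the cantilever fixed at A.
Downward deflection at the released point C due to the loads:
  clockwise couple 79 at a = 3.75: M₀a(2L − a)/(2EI) = 925.8/EI
  point load 66.5 at a = 3.33: Pa²(3L − a)/(6EI) = 1434/EI
  point load 47.7 at a = 2.5: Pa²(3L − a)/(6EI) = 621.1/EI
  δ_0 = 2981/EI
Tip deflection under a unit load at C: L³/(3EI) = 41.67/EI.
With EI = 38000 kN·m²: δ_0 = 0.078451 m and δ_{CC} = 0.001096 m/kN.
Compatibility — the spring shortens by R_C/k under the reaction it provides: δ_0 − R_C·δ_{CC} = R_C/k. With 1/k = 0.000101 m/kN, R_C = δ_0 / (δ_{CC} + 1/k) = 0.078451 / (0.001096 + 0.000101) = 65.51 kN.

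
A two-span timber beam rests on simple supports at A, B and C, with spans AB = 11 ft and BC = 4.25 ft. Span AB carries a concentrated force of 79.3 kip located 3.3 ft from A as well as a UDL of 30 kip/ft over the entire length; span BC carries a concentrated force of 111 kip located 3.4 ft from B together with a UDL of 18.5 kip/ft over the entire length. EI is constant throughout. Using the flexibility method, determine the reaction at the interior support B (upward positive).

R_B = 393 kip

Take M_B as the redundant. Released structure: two simple spans AB and BC with a hinge at B.
Discontinuity in slope at B on the released structure — sum the simple-span end rotations:
  span AB: point load 79.3 at a = 3.3: Pab(L + a)/(6LEI) = 436.6/EI
  span AB: UDL 30: wL³/(24EI) = 1664/EI
  span BC: point load 111 at a = 3.4: Pab(L + b)/(6LEI) = 64.16/EI
  span BC: UDL 18.5: wL³/(24EI) = 59.17/EI
  relative rotation θ_0 = (2100 + 123.3)/EI = 2224/EI
A unit hogging moment at B produces rotation L₁/(3EI) + L₂/(3EI) = 5.083/EI.
Slope continuity at B: θ_0 = M_B·5.083/EI, so M_B = 2224/5.083 = 437.4 kip·ft (hogging).
Span AB, ΣM about A with M_B applied at B: R_B^{AB}·11 = 2077 + 437.4, so R_B^{AB} = 228.6 kip and R_A = 409.3 − 228.6 = 180.7 kip.
Span BC, ΣM about C: R_B^{BC}·4.25 = 261.4 + 437.4, so R_B^{BC} = 164.4 kip and R_C = 189.6 − 164.4 = 25.18 kip.
R_B = 228.6 + 164.4 = 393 kip.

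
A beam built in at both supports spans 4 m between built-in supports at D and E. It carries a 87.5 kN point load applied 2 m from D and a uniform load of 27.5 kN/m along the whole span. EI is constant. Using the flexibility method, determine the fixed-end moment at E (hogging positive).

M_E = 80.42 kN·m

Take the two fixed-end moments M_D, M_E as redundants; the released structure is the simple span DE.
On the primary (simply-supported) span, the end slopes from the loading are:
  at D: point load 87.5 at a = 2: Pab(L + b)/(6LEI) = 87.5/EI
  at E: point load 87.5 at a = 2: Pab(L + a)/(6LEI) = 87.5/EI
  at D: UDL 27.5: wL³/(24EI) = 73.33/EI
  at E: UDL 27.5: wL³/(24EI) = 73.33/EI
  θ_D0 = 160.8/EI,  θ_E0 = 160.8/EI
Flexibility coefficients: a unit moment at one end gives L/(3EI) there and L/(6EI) at the far end, so f₁₁ = f₂₂ = 1.333/EI and f₁₂ = f₂₁ = 0.6667/EI.
Compatibility — zero rotation at each built-in end:
  1.333 M_D + 0.6667 M_E = 160.8
  0.6667 M_D + 1.333 M_E = 160.8
Solving the pair gives M_D = 80.42 kN·m and M_E = 80.42 kN·m (hogging).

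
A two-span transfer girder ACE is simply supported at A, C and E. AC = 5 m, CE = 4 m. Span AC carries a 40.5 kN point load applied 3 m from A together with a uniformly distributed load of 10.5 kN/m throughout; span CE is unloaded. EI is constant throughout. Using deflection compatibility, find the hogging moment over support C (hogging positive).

Take M_C as the redundant. Released structure: two simple spans AC and CE with a hinge at C.
End slopes at the hinge C, treating each span as simply supported:
  span AC: point load 40.5 at a = 3: Pab(L + a)/(6LEI) = 64.8/EI
  span AC: UDL 10.5: wL³/(24EI) = 54.69/EI
  relative rotation θ_0 = (119.5 + 0)/EI = 119.5/EI
A unit hogging moment at C produces rotation L₁/(3EI) + L₂/(3EI) = 3/EI.
Compatibility: M_C·(L₁+L₂)/(3EI) = θ_0, giving M_C = 39.83 kN·m (hogging).

M_C = 39.83 kN·m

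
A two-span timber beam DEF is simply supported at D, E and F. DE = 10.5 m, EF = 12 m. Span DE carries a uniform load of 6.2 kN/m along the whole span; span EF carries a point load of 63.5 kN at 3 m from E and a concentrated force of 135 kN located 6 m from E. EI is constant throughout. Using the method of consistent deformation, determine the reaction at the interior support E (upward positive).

R_E = 195.6 kN

Insert a hinge at E; M_E is the redundant, and each span becomes simply supported.
Rotations at E on the released spans (each span's end-slope, ×1/EI):
  span DE: UDL 6.2: wL³/(24EI) = 299.1/EI
  span EF: point load 63.5 at a = 3: Pab(L + b)/(6LEI) = 500.1/EI
  span EF: point load 135 at a = 6: Pab(L + b)/(6LEI) = 1215/EI
  relative rotation θ_0 = (299.1 + 1715)/EI = 2014/EI
A unit hogging moment at E produces rotation L₁/(3EI) + L₂/(3EI) = 7.5/EI.
Compatibility: M_E·(L₁+L₂)/(3EI) = θ_0, giving M_E = 268.5 kN·m (hogging).
Span DE, ΣM about D with M_E applied at E: R_E^{DE}·10.5 = 341.8 + 268.5, so R_E^{DE} = 58.13 kN and R_D = 65.1 − 58.13 = 6.974 kN.
Span EF, ΣM about F: R_E^{EF}·12 = 1382 + 268.5, so R_E^{EF} = 137.5 kN and R_F = 198.5 − 137.5 = 61 kN.
R_E = 58.13 + 137.5 = 195.6 kN.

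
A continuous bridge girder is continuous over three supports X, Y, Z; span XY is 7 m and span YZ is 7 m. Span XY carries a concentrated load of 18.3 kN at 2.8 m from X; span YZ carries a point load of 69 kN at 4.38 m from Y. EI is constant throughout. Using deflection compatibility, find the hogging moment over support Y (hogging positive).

M_Y = 49.62 kN·m

Release continuity at Y by inserting a hinge; the redundant is the internal moment M_Y. The primary structure is two simply-supported spans XY and YZ.
Discontinuity in slope at Y on the released structure — sum the simple-span end rotations:
  span XY: point load 18.3 at a = 2.8: Pab(L + a)/(6LEI) = 50.22/EI
  span YZ: point load 69 at a = 4.38: Pab(L + b)/(6LEI) = 181.4/EI
  relative rotation θ_0 = (50.22 + 181.4)/EI = 231.6/EI
A unit hogging moment at Y produces rotation L₁/(3EI) + L₂/(3EI) = 4.667/EI.
Slope continuity at Y: θ_0 = M_Y·4.667/EI, so M_Y = 231.6/4.667 = 49.62 kN·m (hogging).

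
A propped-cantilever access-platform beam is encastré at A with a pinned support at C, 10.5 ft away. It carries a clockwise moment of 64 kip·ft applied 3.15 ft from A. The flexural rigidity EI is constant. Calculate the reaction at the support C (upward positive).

R_C = 4.663 kip

Release the roller at C. Primary structure: cantilever fixed at A.
Downward deflection at the released point C due to the loads:
  clockwise couple 64 at a = 3.15: M₀a(2L − a)/(2EI) = 1799/EI
Tip deflection under a unit load at C: L³/(3EI) = 385.9/EI.
Compatibility at C: δ_0 − R_C·δ_{CC} = 0, so R_C = 1799/385.9 = 4.663 kip.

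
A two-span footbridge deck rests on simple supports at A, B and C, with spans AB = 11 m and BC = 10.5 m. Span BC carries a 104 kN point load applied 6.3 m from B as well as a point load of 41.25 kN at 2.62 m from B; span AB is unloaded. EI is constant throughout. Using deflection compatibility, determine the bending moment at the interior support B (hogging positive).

M_B = 124.3 kN·m

Take M_B as the redundant. Released structure: two simple spans AB and BC with a hinge at B.
End slopes at the hinge B, treating each span as simply supported:
  span BC: point load 104 at a = 6.3: Pab(L + b)/(6LEI) = 642.1/EI
  span BC: point load 41.25 at a = 2.62: Pab(L + b)/(6LEI) = 248.5/EI
  relative rotation θ_0 = (0 + 890.6)/EI = 890.6/EI
A unit hogging moment at B produces rotation L₁/(3EI) + L₂/(3EI) = 7.167/EI.
Compatibility: M_B·(L₁+L₂)/(3EI) = θ_0, giving M_B = 124.3 kN·m (hogging).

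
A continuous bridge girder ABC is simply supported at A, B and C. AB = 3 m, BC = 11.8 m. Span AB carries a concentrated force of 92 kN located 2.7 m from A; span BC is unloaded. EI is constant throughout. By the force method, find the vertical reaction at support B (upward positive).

Take M_B as the redundant. Released structure: two simple spans AB and BC with a hinge at B.
End slopes at the hinge B, treating each span as simply supported:
  span AB: point load 92 at a = 2.7: Pab(L + a)/(6LEI) = 23.6/EI
  relative rotation θ_0 = (23.6 + 0)/EI = 23.6/EI
A unit hogging moment at B produces rotation L₁/(3EI) + L₂/(3EI) = 4.933/EI.
Compatibility: M_B·(L₁+L₂)/(3EI) = θ_0, giving M_B = 4.783 kN·m (hogging).
Span AB, ΣM about A with M_B applied at B: R_B^{AB}·3 = 248.4 + 4.783, so R_B^{AB} = 84.39 kN and R_A = 92 − 84.39 = 7.606 kN.
Span BC, ΣM about C: R_B^{BC}·11.8 = 0 + 4.783, so R_B^{BC} = 0.4054 kN and R_C = 0 − 0.4054 = -0.4054 kN.
R_B = 84.39 + 0.4054 = 84.8 kN.

R_B = 84.8 kN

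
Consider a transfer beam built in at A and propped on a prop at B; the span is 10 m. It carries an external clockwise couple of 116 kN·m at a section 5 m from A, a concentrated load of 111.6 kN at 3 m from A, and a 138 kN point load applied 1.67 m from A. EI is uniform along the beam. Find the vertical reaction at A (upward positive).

Take the reaction at B as the redundant and release it; the primary structure is a cantilever fixed at A.
Free-end deflection of the primary structure under the applied loading (downward +):
  clockwise couple 116 at a = 5: M₀a(2L − a)/(2EI) = 4350/EI
  point load 111.6 at a = 3: Pa²(3L − a)/(6EI) = 4520/EI
  point load 138 at a = 1.67: Pa²(3L − a)/(6EI) = 1817/EI
  δ_0 = 10687/EI
Flexibility coefficient — unit upward force at B: δ_{BB} = L³/(3EI) = 333.3/EI.
Compatibility at B: δ_0 − R_B·δ_{BB} = 0, so R_B = 10687/333.3 = 32.06 kN.
Vertical equilibrium: R_A = ΣP − R_B = 249.6 − 32.06 = 217.5 kN.

R_A = 217.5 kN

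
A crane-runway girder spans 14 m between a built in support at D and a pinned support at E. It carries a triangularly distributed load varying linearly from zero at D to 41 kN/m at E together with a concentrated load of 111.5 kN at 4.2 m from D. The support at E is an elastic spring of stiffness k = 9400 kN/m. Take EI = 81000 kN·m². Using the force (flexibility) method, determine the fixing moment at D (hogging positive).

M_D = 769.8 kN·m

Take the reaction at E as the redundant and release it; the primary structure is a cantilever fixed at D.
Primary-structure tip deflection at E by superposition:
  triangular load, peak 41 at the free end: 11w₀L⁴/(120EI) = 144380/EI
  point load 111.5 at a = 4.2: Pa²(3L − a)/(6EI) = 12391/EI
  δ_0 = 156771/EI
Flexibility coefficient — unit upward force at E: δ_{EE} = L³/(3EI) = 914.7/EI.
With EI = 81000 kN·m²: δ_0 = 1.9354 m and δ_{EE} = 0.011292 m/kN.
Compatibility — the spring shortens by R_E/k under the reaction it provides: δ_0 − R_E·δ_{EE} = R_E/k. With 1/k = 0.000106 m/kN, R_E = δ_0 / (δ_{EE} + 1/k) = 1.9354 / (0.011292 + 0.000106) = 169.8 kN.
Moment equilibrium about D: M_D = Σ(load moments about D) − R_E·L = 3147 − 169.8×14 = 769.8 kN·m.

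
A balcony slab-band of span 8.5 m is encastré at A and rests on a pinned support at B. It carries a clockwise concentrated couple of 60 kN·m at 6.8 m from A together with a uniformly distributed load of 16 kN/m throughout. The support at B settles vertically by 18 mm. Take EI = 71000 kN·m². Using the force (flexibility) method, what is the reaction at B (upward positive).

Take the reaction at B as the redundant and release it; the primary structure is a cantilever fixed at A.
Primary-structure tip deflection at B by superposition:
  clockwise couple 60 at a = 6.8: M₀a(2L − a)/(2EI) = 2081/EI
  UDL 16: wL⁴/(8EI) = 10440/EI
  δ_0 = 12521/EI
Flexibility coefficient — unit upward force at B: δ_{BB} = L³/(3EI) = 204.7/EI.
With EI = 71000 kN·m²: δ_0 = 0.17635 m and δ_{BB} = 0.002883 m/kN.
Compatibility — the beam at B must follow the support down by 0.018 m: δ_0 − R_B·δ_{BB} = 0.018, so R_B = (0.17635 − 0.018)/0.002883 = 54.92 kN.

R_B = 54.92 kN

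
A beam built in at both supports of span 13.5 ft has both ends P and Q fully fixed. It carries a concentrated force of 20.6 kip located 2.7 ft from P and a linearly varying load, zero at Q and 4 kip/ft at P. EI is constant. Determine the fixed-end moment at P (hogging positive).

Take the two fixed-end moments M_P, M_Q as redundants; the released structure is the simple span PQ.
End rotations of the released simple span under the applied load (×1/EI):
  at P: point load 20.6 at a = 2.7: Pab(L + b)/(6LEI) = 180.2/EI
  at Q: point load 20.6 at a = 2.7: Pab(L + a)/(6LEI) = 120.1/EI
  at P: triangular load, peak 4: w₀L³/(45EI) = 218.7/EI
  at Q: triangular load, peak 4: 7w₀L³/(360EI) = 191.4/EI
  θ_P0 = 398.9/EI,  θ_Q0 = 311.5/EI
Flexibility coefficients: a unit moment at one end gives L/(3EI) there and L/(6EI) at the far end, so f₁₁ = f₂₂ = 4.5/EI and f₁₂ = f₂₁ = 2.25/EI.
Compatibility — zero rotation at each built-in end:
  4.5 M_P + 2.25 M_Q = 398.9
  2.25 M_P + 4.5 M_Q = 311.5
Solving the pair gives M_P = 72.05 kip·ft and M_Q = 33.2 kip·ft (hogging).

M_P = 72.05 kip·ft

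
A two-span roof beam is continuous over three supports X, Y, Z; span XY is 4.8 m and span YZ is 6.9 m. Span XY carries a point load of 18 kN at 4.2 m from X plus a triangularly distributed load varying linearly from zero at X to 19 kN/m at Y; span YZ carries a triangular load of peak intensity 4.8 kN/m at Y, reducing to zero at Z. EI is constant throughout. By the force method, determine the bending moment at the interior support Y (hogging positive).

Release continuity at Y by inserting a hinge; the redundant is the internal moment M_Y. The primary structure is two simply-supported spans XY and YZ.
Discontinuity in slope at Y on the released structure — sum the simple-span end rotations:
  span XY: point load 18 at a = 4.2: Pab(L + a)/(6LEI) = 14.18/EI
  span XY: triangular load, peak 19: w₀L³/(45EI) = 46.69/EI
  span YZ: triangular load, peak 4.8: w₀L³/(45EI) = 35.04/EI
  relative rotation θ_0 = (60.87 + 35.04)/EI = 95.91/EI
A unit hogging moment at Y produces rotation L₁/(3EI) + L₂/(3EI) = 3.9/EI.
Compatibility: M_Y·(L₁+L₂)/(3EI) = θ_0, giving M_Y = 24.59 kN·m (hogging).

M_Y = 24.59 kN·m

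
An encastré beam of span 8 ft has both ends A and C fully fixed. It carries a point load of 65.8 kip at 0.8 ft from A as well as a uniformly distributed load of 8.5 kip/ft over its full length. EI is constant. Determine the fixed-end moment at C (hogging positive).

Take the two fixed-end moments M_A, M_C as redundants; the released structure is the simple span AC.
Simple-span end rotations at A and C under the given loads:
  at A: point load 65.8 at a = 0.8: Pab(L + b)/(6LEI) = 120/EI
  at C: point load 65.8 at a = 0.8: Pab(L + a)/(6LEI) = 69.48/EI
  at A: UDL 8.5: wL³/(24EI) = 181.3/EI
  at C: UDL 8.5: wL³/(24EI) = 181.3/EI
  θ_A0 = 301.4/EI,  θ_C0 = 250.8/EI
Flexibility coefficients: a unit moment at one end gives L/(3EI) there and L/(6EI) at the far end, so f₁₁ = f₂₂ = 2.667/EI and f₁₂ = f₂₁ = 1.333/EI.
Compatibility — zero rotation at each built-in end:
  2.667 M_A + 1.333 M_C = 301.4
  1.333 M_A + 2.667 M_C = 250.8
Solving the pair gives M_A = 87.97 kip·ft and M_C = 50.07 kip·ft (hogging).

M_C = 50.07 kip·ft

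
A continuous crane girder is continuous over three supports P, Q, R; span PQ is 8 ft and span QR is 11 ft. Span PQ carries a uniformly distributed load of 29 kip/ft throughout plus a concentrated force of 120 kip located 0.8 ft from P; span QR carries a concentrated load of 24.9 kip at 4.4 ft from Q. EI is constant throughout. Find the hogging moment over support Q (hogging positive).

M_Q = 148.1 kip·ft

Insert a hinge at Q; M_Q is the redundant, and each span becomes simply supported.
End slopes at the hinge Q, treating each span as simply supported:
  span PQ: UDL 29: wL³/(24EI) = 618.7/EI
  span PQ: point load 120 at a = 0.8: Pab(L + a)/(6LEI) = 126.7/EI
  span QR: point load 24.9 at a = 4.4: Pab(L + b)/(6LEI) = 192.8/EI
  relative rotation θ_0 = (745.4 + 192.8)/EI = 938.2/EI
A unit hogging moment at Q produces rotation L₁/(3EI) + L₂/(3EI) = 6.333/EI.
Slope continuity at Q: θ_0 = M_Q·6.333/EI, so M_Q = 938.2/6.333 = 148.1 kip·ft (hogging).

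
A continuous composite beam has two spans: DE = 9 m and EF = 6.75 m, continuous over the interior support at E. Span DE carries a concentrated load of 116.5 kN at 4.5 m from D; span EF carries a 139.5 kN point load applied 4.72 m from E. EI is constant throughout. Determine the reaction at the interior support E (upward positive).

R_E = 143.6 kN

Take M_E as the redundant. Released structure: two simple spans DE and EF with a hinge at E.
End slopes at the hinge E, treating each span as simply supported:
  span DE: point load 116.5 at a = 4.5: Pab(L + a)/(6LEI) = 589.8/EI
  span EF: point load 139.5 at a = 4.72: Pab(L + b)/(6LEI) = 289.8/EI
  relative rotation θ_0 = (589.8 + 289.8)/EI = 879.6/EI
A unit hogging moment at E produces rotation L₁/(3EI) + L₂/(3EI) = 5.25/EI.
Slope continuity at E: θ_0 = M_E·5.25/EI, so M_E = 879.6/5.25 = 167.5 kN·m (hogging).
Span DE, ΣM about D with M_E applied at E: R_E^{DE}·9 = 524.2 + 167.5, so R_E^{DE} = 76.86 kN and R_D = 116.5 − 76.86 = 39.64 kN.
Span EF, ΣM about F: R_E^{EF}·6.75 = 283.2 + 167.5, so R_E^{EF} = 66.77 kN and R_F = 139.5 − 66.77 = 72.73 kN.
R_E = 76.86 + 66.77 = 143.6 kN.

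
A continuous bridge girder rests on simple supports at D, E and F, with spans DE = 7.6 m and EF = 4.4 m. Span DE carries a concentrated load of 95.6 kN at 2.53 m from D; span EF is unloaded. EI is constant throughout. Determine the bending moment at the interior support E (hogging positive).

M_E = 68.1 kN·m

Insert a hinge at E; M_E is the redundant, and each span becomes simply supported.
Discontinuity in slope at E on the released structure — sum the simple-span end rotations:
  span DE: point load 95.6 at a = 2.53: Pab(L + a)/(6LEI) = 272.4/EI
  relative rotation θ_0 = (272.4 + 0)/EI = 272.4/EI
A unit hogging moment at E produces rotation L₁/(3EI) + L₂/(3EI) = 4/EI.
Compatibility: M_E·(L₁+L₂)/(3EI) = θ_0, giving M_E = 68.1 kN·m (hogging).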